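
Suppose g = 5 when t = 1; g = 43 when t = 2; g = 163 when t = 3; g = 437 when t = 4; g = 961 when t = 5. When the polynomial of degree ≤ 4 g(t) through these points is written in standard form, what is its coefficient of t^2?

L_0(t) = (t - 2)(t - 3)(t - 4)(t - 5) / [24] = (1/24)t^4 - (7/12)t^3 + (71/24)t^2 - (77/12)t + 5
L_1(t) = (t - 1)(t - 3)(t - 4)(t - 5) / [-6] = -(1/6)t^4 + (13/6)t^3 - (59/6)t^2 + (107/6)t - 10
L_2(t) = (t - 1)(t - 2)(t - 4)(t - 5) / [4] = (1/4)t^4 - 3t^3 + (49/4)t^2 - (39/2)t + 10
L_3(t) = (t - 1)(t - 2)(t - 3)(t - 5) / [-6] = -(1/6)t^4 + (11/6)t^3 - (41/6)t^2 + (61/6)t - 5
L_4(t) = (t - 1)(t - 2)(t - 3)(t - 4) / [24] = (1/24)t^4 - (5/12)t^3 + (35/24)t^2 - (25/12)t + 1
g(t) = 5·L_0 + 43·L_1 + 163·L_2 + 437·L_3 + 961·L_4
Only the coefficient of t^2 is needed; take it from each L_i and combine:
5·(71/24) + 43·(-59/6) + 163·(49/4) + 437·(-41/6) + 961·(35/24) = 4

4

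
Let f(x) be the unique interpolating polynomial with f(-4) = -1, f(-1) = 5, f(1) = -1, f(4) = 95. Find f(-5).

-31

Evaluate each Lagrange basis at x = -5:
L_0(-5) = (-4)·(-6)·(-9)/[(-3)·(-5)·(-8)] = 9/5
L_1(-5) = (-1)·(-6)·(-9)/[(3)·(-2)·(-5)] = -9/5
L_2(-5) = (-1)·(-4)·(-9)/[(5)·(2)·(-3)] = 6/5
L_3(-5) = (-1)·(-4)·(-6)/[(8)·(5)·(3)] = -1/5
Sum: (-1)·(9/5) + 5·(-9/5) + (-1)·(6/5) + 95·(-1/5) = -31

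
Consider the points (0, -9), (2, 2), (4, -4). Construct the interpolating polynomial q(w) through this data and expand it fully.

Newton's divided differences:
q[0,2] = (2 - (-9)) / (2 - 0) = 11/2
q[2,4] = (-4 - 2) / (4 - 2) = -3
q[0,2,4] = (-3 - 11/2) / (4 - 0) = -17/8
q(w) = -9 + (11/2)·w + (-17/8)·w(w - 2)
Expanding: q(w) = -(17/8)w^2 + (39/4)w - 9

q(w) = -(17/8)w^2 + (39/4)w - 9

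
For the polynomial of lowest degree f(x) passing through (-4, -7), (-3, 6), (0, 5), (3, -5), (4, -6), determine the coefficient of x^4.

-1/32

L_0(x) = (x + 3)x(x - 3)(x - 4) / [224] = (1/224)x^4 - (1/56)x^3 - (9/224)x^2 + (9/56)x
L_1(x) = (x + 4)x(x - 3)(x - 4) / [-126] = -(1/126)x^4 + (1/42)x^3 + (8/63)x^2 - (8/21)x
L_2(x) = (x + 4)(x + 3)(x - 3)(x - 4) / [144] = (1/144)x^4 - (25/144)x^2 + 1
L_3(x) = (x + 4)(x + 3)x(x - 4) / [-126] = -(1/126)x^4 - (1/42)x^3 + (8/63)x^2 + (8/21)x
L_4(x) = (x + 4)(x + 3)x(x - 3) / [224] = (1/224)x^4 + (1/56)x^3 - (9/224)x^2 - (9/56)x
f(x) = (-7)·L_0 + 6·L_1 + 5·L_2 + (-5)·L_3 + (-6)·L_4
Only the coefficient of x^4 is needed; take it from each L_i and combine:
(-7)·(1/224) + 6·(-1/126) + 5·(1/144) + (-5)·(-1/126) + (-6)·(1/224) = -1/32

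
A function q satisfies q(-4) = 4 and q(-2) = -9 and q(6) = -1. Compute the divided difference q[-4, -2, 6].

q[-4,-2] = (-9 - 4) / (-2 - (-4)) = -13/2
q[-2,6] = (-1 - (-9)) / (6 - (-2)) = 1
q[-4,-2,6] = (1 - (-13/2)) / (6 - (-4)) = 3/4

3/4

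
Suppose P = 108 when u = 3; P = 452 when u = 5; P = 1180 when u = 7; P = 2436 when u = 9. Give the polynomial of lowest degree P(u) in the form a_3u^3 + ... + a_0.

P(u) = 3u^3 + 3u^2 + u - 3

Newton's divided differences:
P[3,5] = (452 - 108) / (5 - 3) = 172
P[5,7] = (1180 - 452) / (7 - 5) = 364
P[7,9] = (2436 - 1180) / (9 - 7) = 628
P[3,5,7] = (364 - 172) / (7 - 3) = 48
P[5,7,9] = (628 - 364) / (9 - 5) = 66
P[3,5,7,9] = (66 - 48) / (9 - 3) = 3
P(u) = 108 + 172·(u - 3) + 48·(u - 3)(u - 5) + 3·(u - 3)(u - 5)(u - 7)
Expanding: P(u) = 3u^3 + 3u^2 + u - 3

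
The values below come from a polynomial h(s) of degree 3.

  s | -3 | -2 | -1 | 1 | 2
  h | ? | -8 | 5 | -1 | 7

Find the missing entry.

The 4 known values determine h uniquely (degree ≤ 3).
Evaluate each Lagrange basis at s = -3:
L_0(-3) = (-2)·(-4)·(-5)/[(-1)·(-3)·(-4)] = 10/3
L_1(-3) = (-1)·(-4)·(-5)/[(1)·(-2)·(-3)] = -10/3
L_2(-3) = (-1)·(-2)·(-5)/[(3)·(2)·(-1)] = 5/3
L_3(-3) = (-1)·(-2)·(-4)/[(4)·(3)·(1)] = -2/3
Sum: (-8)·(10/3) + 5·(-10/3) + (-1)·(5/3) + 7·(-2/3) = -149/3

-149/3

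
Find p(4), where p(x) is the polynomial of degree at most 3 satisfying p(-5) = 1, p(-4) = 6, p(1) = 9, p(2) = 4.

-454/35

L_0(4) = (8)·(3)·(2)/[(-1)·(-6)·(-7)] = -8/7
L_1(4) = (9)·(3)·(2)/[(1)·(-5)·(-6)] = 9/5
L_2(4) = (9)·(8)·(2)/[(6)·(5)·(-1)] = -24/5
L_3(4) = (9)·(8)·(3)/[(7)·(6)·(1)] = 36/7
Sum: 1·(-8/7) + 6·(9/5) + 9·(-24/5) + 4·(36/7) = -454/35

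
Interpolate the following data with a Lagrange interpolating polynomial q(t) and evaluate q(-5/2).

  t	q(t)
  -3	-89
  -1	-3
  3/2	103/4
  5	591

L_0(-5/2) = (-3/2)·(-4)·(-15/2)/[(-2)·(-9/2)·(-8)] = 5/8
L_1(-5/2) = (1/2)·(-4)·(-15/2)/[(2)·(-5/2)·(-6)] = 1/2
L_2(-5/2) = (1/2)·(-3/2)·(-15/2)/[(9/2)·(5/2)·(-7/2)] = -1/7
L_3(-5/2) = (1/2)·(-3/2)·(-4)/[(8)·(6)·(7/2)] = 1/56
Sum: (-89)·(5/8) + (-3)·(1/2) + 103/4·(-1/7) + 591·(1/56) = -201/4

-201/4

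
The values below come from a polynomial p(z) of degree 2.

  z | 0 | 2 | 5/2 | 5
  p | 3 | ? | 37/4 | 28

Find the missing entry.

The 3 known values determine p uniquely (degree ≤ 2).
Evaluate each Lagrange basis at z = 2:
L_0(2) = (-1/2)·(-3)/[(-5/2)·(-5)] = 3/25
L_1(2) = (2)·(-3)/[(5/2)·(-5/2)] = 24/25
L_2(2) = (2)·(-1/2)/[(5)·(5/2)] = -2/25
Sum: 3·(3/25) + 37/4·(24/25) + 28·(-2/25) = 7

7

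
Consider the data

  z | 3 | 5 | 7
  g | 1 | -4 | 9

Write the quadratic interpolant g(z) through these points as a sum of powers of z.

g(z) = (9/4)z^2 - (41/2)z + 169/4

L_0(z) = (z - 5)(z - 7) / [8] = (1/8)z^2 - (3/2)z + 35/8
L_1(z) = (z - 3)(z - 7) / [-4] = -(1/4)z^2 + (5/2)z - 21/4
L_2(z) = (z - 3)(z - 5) / [8] = (1/8)z^2 - z + 15/8
g(z) = 1·L_0 + (-4)·L_1 + 9·L_2
  1·L_0(z) = (1/8)z^2 - (3/2)z + 35/8
  (-4)·L_1(z) = z^2 - 10z + 21
  9·L_2(z) = (9/8)z^2 - 9z + 135/8
Adding term by term: (9/4)z^2 - (41/2)z + 169/4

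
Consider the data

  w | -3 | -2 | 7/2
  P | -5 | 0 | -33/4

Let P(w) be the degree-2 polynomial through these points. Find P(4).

Using Newton's divided-difference form:
P[-3,-2] = (0 - (-5)) / (-2 - (-3)) = 5
P[-2,7/2] = (-33/4 - 0) / (7/2 - (-2)) = -3/2
P[-3,-2,7/2] = (-3/2 - 5) / (7/2 - (-3)) = -1
P(4) = -5 + 5·(7) + (-1)·(7)·(6) = -12

-12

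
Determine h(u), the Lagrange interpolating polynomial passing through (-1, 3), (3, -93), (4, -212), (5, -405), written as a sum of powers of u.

h(u) = -3u^3 - u^2 - u

L_0(u) = (u - 3)(u - 4)(u - 5) / [-120] = -(1/120)u^3 + (1/10)u^2 - (47/120)u + 1/2
L_1(u) = (u + 1)(u - 4)(u - 5) / [8] = (1/8)u^3 - u^2 + (11/8)u + 5/2
L_2(u) = (u + 1)(u - 3)(u - 5) / [-5] = -(1/5)u^3 + (7/5)u^2 - (7/5)u - 3
L_3(u) = (u + 1)(u - 3)(u - 4) / [12] = (1/12)u^3 - (1/2)u^2 + (5/12)u + 1
h(u) = 3·L_0 + (-93)·L_1 + (-212)·L_2 + (-405)·L_3
  3·L_0(u) = -(1/40)u^3 + (3/10)u^2 - (47/40)u + 3/2
  (-93)·L_1(u) = -(93/8)u^3 + 93u^2 - (1023/8)u - 465/2
  (-212)·L_2(u) = (212/5)u^3 - (1484/5)u^2 + (1484/5)u + 636
  (-405)·L_3(u) = -(135/4)u^3 + (405/2)u^2 - (675/4)u - 405
Adding term by term: -3u^3 - u^2 - u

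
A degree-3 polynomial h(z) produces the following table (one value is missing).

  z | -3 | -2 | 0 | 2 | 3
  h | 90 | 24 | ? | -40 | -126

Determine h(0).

The 4 known values determine h uniquely (degree ≤ 3).
Evaluate each Lagrange basis at z = 0:
L_0(0) = (2)·(-2)·(-3)/[(-1)·(-5)·(-6)] = -2/5
L_1(0) = (3)·(-2)·(-3)/[(1)·(-4)·(-5)] = 9/10
L_2(0) = (3)·(2)·(-3)/[(5)·(4)·(-1)] = 9/10
L_3(0) = (3)·(2)·(-2)/[(6)·(5)·(1)] = -2/5
Sum: 90·(-2/5) + 24·(9/10) + (-40)·(9/10) + (-126)·(-2/5) = 0

0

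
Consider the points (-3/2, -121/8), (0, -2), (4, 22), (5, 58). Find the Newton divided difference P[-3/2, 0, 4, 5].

1

P[-3/2,0] = (-2 - (-121/8)) / (0 - (-3/2)) = 35/4
P[0,4] = (22 - (-2)) / (4 - 0) = 6
P[4,5] = (58 - 22) / (5 - 4) = 36
P[-3/2,0,4] = (6 - 35/4) / (4 - (-3/2)) = -1/2
P[0,4,5] = (36 - 6) / (5 - 0) = 6
P[-3/2,0,4,5] = (6 - (-1/2)) / (5 - (-3/2)) = 1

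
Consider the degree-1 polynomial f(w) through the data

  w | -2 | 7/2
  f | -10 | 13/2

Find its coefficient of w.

L_0(w) = (w - 7/2) / [-11/2] = -(2/11)w + 7/11
L_1(w) = (w + 2) / [11/2] = (2/11)w + 4/11
f(w) = (-10)·L_0 + (13/2)·L_1
Only the coefficient of w is needed; take it from each L_i and combine:
(-10)·(-2/11) + (13/2)·(2/11) = 3

3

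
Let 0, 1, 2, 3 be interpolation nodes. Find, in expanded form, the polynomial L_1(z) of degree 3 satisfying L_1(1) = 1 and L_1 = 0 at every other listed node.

L_1(z) = (1/2)z^3 - (5/2)z^2 + 3z

L_1(z) = z(z - 2)(z - 3) / [(1)·(-1)·(-2)]
       = (z^3 - 5z^2 + 6z) / (2)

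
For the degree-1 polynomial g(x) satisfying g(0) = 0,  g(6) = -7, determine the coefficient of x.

L_0(x) = (x - 6) / [-6] = -(1/6)x + 1
L_1(x) = x / [6] = (1/6)x
g(x) = 0·L_0 + (-7)·L_1
Only the coefficient of x is needed; take it from each L_i and combine:
0·(-1/6) + (-7)·(1/6) = -7/6

-7/6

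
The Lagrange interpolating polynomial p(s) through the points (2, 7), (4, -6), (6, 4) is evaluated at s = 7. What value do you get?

L_0(7) = (3)·(1)/[(-2)·(-4)] = 3/8
L_1(7) = (5)·(1)/[(2)·(-2)] = -5/4
L_2(7) = (5)·(3)/[(4)·(2)] = 15/8
Sum: 7·(3/8) + (-6)·(-5/4) + 4·(15/8) = 141/8

141/8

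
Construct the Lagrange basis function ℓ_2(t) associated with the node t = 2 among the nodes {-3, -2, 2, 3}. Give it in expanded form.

ℓ_2(t) = -(1/20)t^3 - (1/10)t^2 + (9/20)t + 9/10

ℓ_2(t) = (t + 3)(t + 2)(t - 3) / [(5)·(4)·(-1)]
       = (t^3 + 2t^2 - 9t - 18) / (-20)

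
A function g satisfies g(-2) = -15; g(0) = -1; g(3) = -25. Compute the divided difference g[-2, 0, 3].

g[-2,0] = (-1 - (-15)) / (0 - (-2)) = 7
g[0,3] = (-25 - (-1)) / (3 - 0) = -8
g[-2,0,3] = (-8 - 7) / (3 - (-2)) = -3

-3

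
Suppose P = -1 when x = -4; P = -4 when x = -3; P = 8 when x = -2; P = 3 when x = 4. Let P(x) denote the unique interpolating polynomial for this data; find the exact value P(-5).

24

Using Newton's divided-difference form:
P[-4,-3] = (-4 - (-1)) / (-3 - (-4)) = -3
P[-3,-2] = (8 - (-4)) / (-2 - (-3)) = 12
P[-2,4] = (3 - 8) / (4 - (-2)) = -5/6
P[-4,-3,-2] = (12 - (-3)) / (-2 - (-4)) = 15/2
P[-3,-2,4] = (-5/6 - 12) / (4 - (-3)) = -11/6
P[-4,-3,-2,4] = (-11/6 - 15/2) / (4 - (-4)) = -7/6
P(-5) = -1 + (-3)·(-1) + (15/2)·(-1)·(-2) + (-7/6)·(-1)·(-2)·(-3) = 24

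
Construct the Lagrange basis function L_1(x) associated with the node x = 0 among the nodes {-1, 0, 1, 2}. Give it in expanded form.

L_1(x) = (1/2)x^3 - x^2 - (1/2)x + 1

L_1(x) = (x + 1)(x - 1)(x - 2) / [(1)·(-1)·(-2)]
       = (x^3 - 2x^2 - x + 2) / (2)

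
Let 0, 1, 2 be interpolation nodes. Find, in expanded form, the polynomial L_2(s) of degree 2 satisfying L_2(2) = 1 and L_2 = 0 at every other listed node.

L_2(s) = s(s - 1) / [(2)·(1)]
       = (s^2 - s) / (2)

L_2(s) = (1/2)s^2 - (1/2)s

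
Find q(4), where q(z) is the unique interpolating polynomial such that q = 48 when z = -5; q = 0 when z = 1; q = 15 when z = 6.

Using Newton's divided-difference form:
q[-5,1] = (0 - 48) / (1 - (-5)) = -8
q[1,6] = (15 - 0) / (6 - 1) = 3
q[-5,1,6] = (3 - (-8)) / (6 - (-5)) = 1
q(4) = 48 + (-8)·(9) + 1·(9)·(3) = 3

3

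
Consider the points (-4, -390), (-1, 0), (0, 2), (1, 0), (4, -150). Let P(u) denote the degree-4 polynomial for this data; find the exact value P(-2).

L_0(-2) = (-1)·(-2)·(-3)·(-6)/[(-3)·(-4)·(-5)·(-8)] = 3/40
L_1(-2) = (2)·(-2)·(-3)·(-6)/[(3)·(-1)·(-2)·(-5)] = 12/5
L_2(-2) = (2)·(-1)·(-3)·(-6)/[(4)·(1)·(-1)·(-4)] = -9/4
L_3(-2) = (2)·(-1)·(-2)·(-6)/[(5)·(2)·(1)·(-3)] = 4/5
L_4(-2) = (2)·(-1)·(-2)·(-3)/[(8)·(5)·(4)·(3)] = -1/40
Sum: (-390)·(3/40) + 0 + 2·(-9/4) + 0 + (-150)·(-1/40) = -30

-30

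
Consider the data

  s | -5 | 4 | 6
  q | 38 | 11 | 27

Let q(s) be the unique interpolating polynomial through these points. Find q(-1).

6

Evaluate each Lagrange basis at s = -1:
L_0(-1) = (-5)·(-7)/[(-9)·(-11)] = 35/99
L_1(-1) = (4)·(-7)/[(9)·(-2)] = 14/9
L_2(-1) = (4)·(-5)/[(11)·(2)] = -10/11
Sum: 38·(35/99) + 11·(14/9) + 27·(-10/11) = 6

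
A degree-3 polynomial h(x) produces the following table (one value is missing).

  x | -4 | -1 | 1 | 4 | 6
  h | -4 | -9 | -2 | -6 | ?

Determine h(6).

-215/6

The 4 known values determine h uniquely (degree ≤ 3).
Evaluate each Lagrange basis at x = 6:
L_0(6) = (7)·(5)·(2)/[(-3)·(-5)·(-8)] = -7/12
L_1(6) = (10)·(5)·(2)/[(3)·(-2)·(-5)] = 10/3
L_2(6) = (10)·(7)·(2)/[(5)·(2)·(-3)] = -14/3
L_3(6) = (10)·(7)·(5)/[(8)·(5)·(3)] = 35/12
Sum: (-4)·(-7/12) + (-9)·(10/3) + (-2)·(-14/3) + (-6)·(35/12) = -215/6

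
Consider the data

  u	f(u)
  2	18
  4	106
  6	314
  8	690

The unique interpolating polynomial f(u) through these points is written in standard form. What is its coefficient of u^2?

L_0(u) = (u - 4)(u - 6)(u - 8) / [-48] = -(1/48)u^3 + (3/8)u^2 - (13/6)u + 4
L_1(u) = (u - 2)(u - 6)(u - 8) / [16] = (1/16)u^3 - u^2 + (19/4)u - 6
L_2(u) = (u - 2)(u - 4)(u - 8) / [-16] = -(1/16)u^3 + (7/8)u^2 - (7/2)u + 4
L_3(u) = (u - 2)(u - 4)(u - 6) / [48] = (1/48)u^3 - (1/4)u^2 + (11/12)u - 1
f(u) = 18·L_0 + 106·L_1 + 314·L_2 + 690·L_3
Only the coefficient of u^2 is needed; take it from each L_i and combine:
18·(3/8) + 106·(-1) + 314·(7/8) + 690·(-1/4) = 3

3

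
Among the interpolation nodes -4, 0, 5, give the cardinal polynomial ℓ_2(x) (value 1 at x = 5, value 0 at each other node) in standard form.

ℓ_2(x) = (x + 4)x / [(9)·(5)]
       = (x^2 + 4x) / (45)

ℓ_2(x) = (1/45)x^2 + (4/45)x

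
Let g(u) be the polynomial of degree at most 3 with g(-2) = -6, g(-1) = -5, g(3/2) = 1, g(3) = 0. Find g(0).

-5/2

L_0(0) = (1)·(-3/2)·(-3)/[(-1)·(-7/2)·(-5)] = -9/35
L_1(0) = (2)·(-3/2)·(-3)/[(1)·(-5/2)·(-4)] = 9/10
L_2(0) = (2)·(1)·(-3)/[(7/2)·(5/2)·(-3/2)] = 16/35
L_3(0) = (2)·(1)·(-3/2)/[(5)·(4)·(3/2)] = -1/10
Sum: (-6)·(-9/35) + (-5)·(9/10) + 1·(16/35) + 0 = -5/2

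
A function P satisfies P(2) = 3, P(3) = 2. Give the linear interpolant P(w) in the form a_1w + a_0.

L_0(w) = (w - 3) / [-1] = -w + 3
L_1(w) = (w - 2) / [1] = w - 2
P(w) = 3·L_0 + 2·L_1
  3·L_0(w) = -3w + 9
  2·L_1(w) = 2w - 4
Adding term by term: -w + 5

P(w) = -w + 5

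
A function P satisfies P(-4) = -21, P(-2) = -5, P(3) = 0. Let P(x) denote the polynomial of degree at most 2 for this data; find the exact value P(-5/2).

-33/4

Using Newton's divided-difference form:
P[-4,-2] = (-5 - (-21)) / (-2 - (-4)) = 8
P[-2,3] = (0 - (-5)) / (3 - (-2)) = 1
P[-4,-2,3] = (1 - 8) / (3 - (-4)) = -1
P(-5/2) = -21 + 8·(3/2) + (-1)·(3/2)·(-1/2) = -33/4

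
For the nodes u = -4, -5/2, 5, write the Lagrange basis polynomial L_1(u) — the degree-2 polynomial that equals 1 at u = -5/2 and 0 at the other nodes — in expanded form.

L_1(u) = -(4/45)u^2 + (4/45)u + 16/9

L_1(u) = (u + 4)(u - 5) / [(3/2)·(-15/2)]
       = (u^2 - u - 20) / (-45/4)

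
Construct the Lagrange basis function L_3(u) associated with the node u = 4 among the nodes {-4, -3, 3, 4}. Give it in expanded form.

L_3(u) = (u + 4)(u + 3)(u - 3) / [(8)·(7)·(1)]
       = (u^3 + 4u^2 - 9u - 36) / (56)

L_3(u) = (1/56)u^3 + (1/14)u^2 - (9/56)u - 9/14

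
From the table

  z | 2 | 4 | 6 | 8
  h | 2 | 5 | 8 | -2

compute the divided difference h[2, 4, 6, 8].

h[2,4] = (5 - 2) / (4 - 2) = 3/2
h[4,6] = (8 - 5) / (6 - 4) = 3/2
h[6,8] = (-2 - 8) / (8 - 6) = -5
h[2,4,6] = (3/2 - 3/2) / (6 - 2) = 0
h[4,6,8] = (-5 - 3/2) / (8 - 4) = -13/8
h[2,4,6,8] = (-13/8 - 0) / (8 - 2) = -13/48

-13/48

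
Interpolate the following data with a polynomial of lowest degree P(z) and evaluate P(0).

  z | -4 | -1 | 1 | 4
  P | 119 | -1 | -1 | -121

-1

Evaluate each Lagrange basis at z = 0:
L_0(0) = (1)·(-1)·(-4)/[(-3)·(-5)·(-8)] = -1/30
L_1(0) = (4)·(-1)·(-4)/[(3)·(-2)·(-5)] = 8/15
L_2(0) = (4)·(1)·(-4)/[(5)·(2)·(-3)] = 8/15
L_3(0) = (4)·(1)·(-1)/[(8)·(5)·(3)] = -1/30
Sum: 119·(-1/30) + (-1)·(8/15) + (-1)·(8/15) + (-121)·(-1/30) = -1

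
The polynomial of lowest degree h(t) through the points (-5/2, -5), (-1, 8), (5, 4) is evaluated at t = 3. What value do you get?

688/45

Evaluate each Lagrange basis at t = 3:
L_0(3) = (4)·(-2)/[(-3/2)·(-15/2)] = -32/45
L_1(3) = (11/2)·(-2)/[(3/2)·(-6)] = 11/9
L_2(3) = (11/2)·(4)/[(15/2)·(6)] = 22/45
Sum: (-5)·(-32/45) + 8·(11/9) + 4·(22/45) = 688/45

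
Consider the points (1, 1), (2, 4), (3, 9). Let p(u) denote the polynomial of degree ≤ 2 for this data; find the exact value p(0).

Using Newton's divided-difference form:
p[1,2] = (4 - 1) / (2 - 1) = 3
p[2,3] = (9 - 4) / (3 - 2) = 5
p[1,2,3] = (5 - 3) / (3 - 1) = 1
p(0) = 1 + 3·(-1) + 1·(-1)·(-2) = 0

0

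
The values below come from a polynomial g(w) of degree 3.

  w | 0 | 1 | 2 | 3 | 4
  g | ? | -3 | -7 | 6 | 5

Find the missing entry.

The 4 known values determine g uniquely (degree ≤ 3).
Evaluate each Lagrange basis at w = 0:
L_0(0) = (-2)·(-3)·(-4)/[(-1)·(-2)·(-3)] = 4
L_1(0) = (-1)·(-3)·(-4)/[(1)·(-1)·(-2)] = -6
L_2(0) = (-1)·(-2)·(-4)/[(2)·(1)·(-1)] = 4
L_3(0) = (-1)·(-2)·(-3)/[(3)·(2)·(1)] = -1
Sum: (-3)·(4) + (-7)·(-6) + 6·(4) + 5·(-1) = 49

49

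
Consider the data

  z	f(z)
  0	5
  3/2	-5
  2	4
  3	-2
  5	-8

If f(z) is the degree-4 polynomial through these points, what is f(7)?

Evaluate each Lagrange basis at z = 7:
L_0(7) = (11/2)·(5)·(4)·(2)/[(-3/2)·(-2)·(-3)·(-5)] = 44/9
L_1(7) = (7)·(5)·(4)·(2)/[(3/2)·(-1/2)·(-3/2)·(-7/2)] = -640/9
L_2(7) = (7)·(11/2)·(4)·(2)/[(2)·(1/2)·(-1)·(-3)] = 308/3
L_3(7) = (7)·(11/2)·(5)·(2)/[(3)·(3/2)·(1)·(-2)] = -385/9
L_4(7) = (7)·(11/2)·(5)·(4)/[(5)·(7/2)·(3)·(2)] = 22/3
Sum: 5·(44/9) + (-5)·(-640/9) + 4·(308/3) + (-2)·(-385/9) + (-8)·(22/3) = 7358/9

7358/9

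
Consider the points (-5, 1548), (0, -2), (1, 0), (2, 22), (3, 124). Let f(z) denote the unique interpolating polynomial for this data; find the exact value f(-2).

L_0(-2) = (-2)·(-3)·(-4)·(-5)/[(-5)·(-6)·(-7)·(-8)] = 1/14
L_1(-2) = (3)·(-3)·(-4)·(-5)/[(5)·(-1)·(-2)·(-3)] = 6
L_2(-2) = (3)·(-2)·(-4)·(-5)/[(6)·(1)·(-1)·(-2)] = -10
L_3(-2) = (3)·(-2)·(-3)·(-5)/[(7)·(2)·(1)·(-1)] = 45/7
L_4(-2) = (3)·(-2)·(-3)·(-4)/[(8)·(3)·(2)·(1)] = -3/2
Sum: 1548·(1/14) + (-2)·(6) + 0 + 22·(45/7) + 124·(-3/2) = 54

54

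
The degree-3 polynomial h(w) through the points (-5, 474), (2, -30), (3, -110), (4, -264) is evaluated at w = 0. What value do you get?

4

Using Newton's divided-difference form:
h[-5,2] = (-30 - 474) / (2 - (-5)) = -72
h[2,3] = (-110 - (-30)) / (3 - 2) = -80
h[3,4] = (-264 - (-110)) / (4 - 3) = -154
h[-5,2,3] = (-80 - (-72)) / (3 - (-5)) = -1
h[2,3,4] = (-154 - (-80)) / (4 - 2) = -37
h[-5,2,3,4] = (-37 - (-1)) / (4 - (-5)) = -4
h(0) = 474 + (-72)·(5) + (-1)·(5)·(-2) + (-4)·(5)·(-2)·(-3) = 4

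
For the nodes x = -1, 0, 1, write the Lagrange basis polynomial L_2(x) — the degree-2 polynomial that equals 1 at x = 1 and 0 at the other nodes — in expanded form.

L_2(x) = (1/2)x^2 + (1/2)x

L_2(x) = (x + 1)x / [(2)·(1)]
       = (x^2 + x) / (2)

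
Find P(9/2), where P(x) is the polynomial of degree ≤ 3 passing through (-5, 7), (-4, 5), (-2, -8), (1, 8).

Evaluate each Lagrange basis at x = 9/2:
L_0(9/2) = (17/2)·(13/2)·(7/2)/[(-1)·(-3)·(-6)] = -1547/144
L_1(9/2) = (19/2)·(13/2)·(7/2)/[(1)·(-2)·(-5)] = 1729/80
L_2(9/2) = (19/2)·(17/2)·(7/2)/[(3)·(2)·(-3)] = -2261/144
L_3(9/2) = (19/2)·(17/2)·(13/2)/[(6)·(5)·(3)] = 4199/720
Sum: 7·(-1547/144) + 5·(1729/80) + (-8)·(-2261/144) + 8·(4199/720) = 36923/180

36923/180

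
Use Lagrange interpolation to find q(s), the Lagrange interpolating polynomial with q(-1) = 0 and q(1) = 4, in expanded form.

q(s) = 2s + 2

Build the Lagrange basis polynomials:
L_0(s) = (s - 1) / [-2] = -(1/2)s + 1/2
L_1(s) = (s + 1) / [2] = (1/2)s + 1/2
q(s) = 0·L_0 + 4·L_1
  0·L_0(s) = 0
  4·L_1(s) = 2s + 2
Adding term by term: 2s + 2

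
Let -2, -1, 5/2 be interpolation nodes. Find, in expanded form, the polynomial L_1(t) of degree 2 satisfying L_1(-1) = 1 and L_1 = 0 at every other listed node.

L_1(t) = (t + 2)(t - 5/2) / [(1)·(-7/2)]
       = (t^2 - (1/2)t - 5) / (-7/2)

L_1(t) = -(2/7)t^2 + (1/7)t + 10/7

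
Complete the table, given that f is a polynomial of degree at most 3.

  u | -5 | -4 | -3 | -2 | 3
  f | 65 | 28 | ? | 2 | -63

The 4 known values determine f uniquely (degree ≤ 3).
Evaluate each Lagrange basis at u = -3:
L_0(-3) = (1)·(-1)·(-6)/[(-1)·(-3)·(-8)] = -1/4
L_1(-3) = (2)·(-1)·(-6)/[(1)·(-2)·(-7)] = 6/7
L_2(-3) = (2)·(1)·(-6)/[(3)·(2)·(-5)] = 2/5
L_3(-3) = (2)·(1)·(-1)/[(8)·(7)·(5)] = -1/140
Sum: 65·(-1/4) + 28·(6/7) + 2·(2/5) + (-63)·(-1/140) = 9

9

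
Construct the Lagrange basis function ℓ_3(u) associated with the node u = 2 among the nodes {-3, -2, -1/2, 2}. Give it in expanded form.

ℓ_3(u) = (u + 3)(u + 2)(u + 1/2) / [(5)·(4)·(5/2)]
       = (u^3 + (11/2)u^2 + (17/2)u + 3) / (50)

ℓ_3(u) = (1/50)u^3 + (11/100)u^2 + (17/100)u + 3/50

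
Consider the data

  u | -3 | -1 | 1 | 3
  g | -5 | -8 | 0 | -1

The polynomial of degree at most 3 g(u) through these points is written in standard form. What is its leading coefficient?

The leading coefficient equals the top divided difference g[-3,-1,1,3].
g[-3,-1] = (-8 - (-5)) / (-1 - (-3)) = -3/2
g[-1,1] = (0 - (-8)) / (1 - (-1)) = 4
g[1,3] = (-1 - 0) / (3 - 1) = -1/2
g[-3,-1,1] = (4 - (-3/2)) / (1 - (-3)) = 11/8
g[-1,1,3] = (-1/2 - 4) / (3 - (-1)) = -9/8
g[-3,-1,1,3] = (-9/8 - 11/8) / (3 - (-3)) = -5/12

-5/12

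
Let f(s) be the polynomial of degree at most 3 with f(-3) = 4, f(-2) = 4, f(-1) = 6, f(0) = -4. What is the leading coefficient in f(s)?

-7/3

The leading coefficient equals the top divided difference f[-3,-2,-1,0].
f[-3,-2] = (4 - 4) / (-2 - (-3)) = 0
f[-2,-1] = (6 - 4) / (-1 - (-2)) = 2
f[-1,0] = (-4 - 6) / (0 - (-1)) = -10
f[-3,-2,-1] = (2 - 0) / (-1 - (-3)) = 1
f[-2,-1,0] = (-10 - 2) / (0 - (-2)) = -6
f[-3,-2,-1,0] = (-6 - 1) / (0 - (-3)) = -7/3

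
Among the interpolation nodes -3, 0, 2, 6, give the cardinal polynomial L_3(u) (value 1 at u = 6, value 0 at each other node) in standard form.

L_3(u) = (1/216)u^3 + (1/216)u^2 - (1/36)u

L_3(u) = (u + 3)u(u - 2) / [(9)·(6)·(4)]
       = (u^3 + u^2 - 6u) / (216)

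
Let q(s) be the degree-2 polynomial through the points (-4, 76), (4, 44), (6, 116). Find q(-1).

Using Newton's divided-difference form:
q[-4,4] = (44 - 76) / (4 - (-4)) = -4
q[4,6] = (116 - 44) / (6 - 4) = 36
q[-4,4,6] = (36 - (-4)) / (6 - (-4)) = 4
q(-1) = 76 + (-4)·(3) + 4·(3)·(-5) = 4

4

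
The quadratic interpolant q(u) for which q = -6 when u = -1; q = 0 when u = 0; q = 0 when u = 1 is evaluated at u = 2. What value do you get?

Evaluate each Lagrange basis at u = 2:
L_0(2) = (2)·(1)/[(-1)·(-2)] = 1
L_1(2) = (3)·(1)/[(1)·(-1)] = -3
L_2(2) = (3)·(2)/[(2)·(1)] = 3
Sum: (-6)·(1) + 0 + 0 = -6

-6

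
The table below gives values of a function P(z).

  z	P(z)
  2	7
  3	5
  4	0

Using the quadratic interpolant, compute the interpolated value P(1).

6

Using Newton's divided-difference form:
P[2,3] = (5 - 7) / (3 - 2) = -2
P[3,4] = (0 - 5) / (4 - 3) = -5
P[2,3,4] = (-5 - (-2)) / (4 - 2) = -3/2
P(1) = 7 + (-2)·(-1) + (-3/2)·(-1)·(-2) = 6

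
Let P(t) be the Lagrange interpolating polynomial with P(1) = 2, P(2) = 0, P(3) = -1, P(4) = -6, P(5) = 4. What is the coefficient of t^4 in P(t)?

1

Build the Lagrange basis polynomials:
L_0(t) = (t - 2)(t - 3)(t - 4)(t - 5) / [24] = (1/24)t^4 - (7/12)t^3 + (71/24)t^2 - (77/12)t + 5
L_1(t) = (t - 1)(t - 3)(t - 4)(t - 5) / [-6] = -(1/6)t^4 + (13/6)t^3 - (59/6)t^2 + (107/6)t - 10
L_2(t) = (t - 1)(t - 2)(t - 4)(t - 5) / [4] = (1/4)t^4 - 3t^3 + (49/4)t^2 - (39/2)t + 10
L_3(t) = (t - 1)(t - 2)(t - 3)(t - 5) / [-6] = -(1/6)t^4 + (11/6)t^3 - (41/6)t^2 + (61/6)t - 5
L_4(t) = (t - 1)(t - 2)(t - 3)(t - 4) / [24] = (1/24)t^4 - (5/12)t^3 + (35/24)t^2 - (25/12)t + 1
P(t) = 2·L_0 + 0·L_1 + (-1)·L_2 + (-6)·L_3 + 4·L_4
Only the coefficient of t^4 is needed; take it from each L_i and combine:
2·(1/24) + 0·(-1/6) + (-1)·(1/4) + (-6)·(-1/6) + 4·(1/24) = 1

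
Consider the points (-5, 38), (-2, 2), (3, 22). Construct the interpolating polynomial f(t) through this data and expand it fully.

f(t) = 2t^2 + 2t - 2

Build the Lagrange basis polynomials:
L_0(t) = (t + 2)(t - 3) / [24] = (1/24)t^2 - (1/24)t - 1/4
L_1(t) = (t + 5)(t - 3) / [-15] = -(1/15)t^2 - (2/15)t + 1
L_2(t) = (t + 5)(t + 2) / [40] = (1/40)t^2 + (7/40)t + 1/4
f(t) = 38·L_0 + 2·L_1 + 22·L_2
  38·L_0(t) = (19/12)t^2 - (19/12)t - 19/2
  2·L_1(t) = -(2/15)t^2 - (4/15)t + 2
  22·L_2(t) = (11/20)t^2 + (77/20)t + 11/2
Adding term by term: 2t^2 + 2t - 2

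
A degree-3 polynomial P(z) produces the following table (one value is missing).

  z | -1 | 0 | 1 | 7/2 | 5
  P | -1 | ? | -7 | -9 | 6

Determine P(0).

The 4 known values determine P uniquely (degree ≤ 3).
Evaluate each Lagrange basis at z = 0:
L_0(0) = (-1)·(-7/2)·(-5)/[(-2)·(-9/2)·(-6)] = 35/108
L_1(0) = (1)·(-7/2)·(-5)/[(2)·(-5/2)·(-4)] = 7/8
L_2(0) = (1)·(-1)·(-5)/[(9/2)·(5/2)·(-3/2)] = -8/27
L_3(0) = (1)·(-1)·(-7/2)/[(6)·(4)·(3/2)] = 7/72
Sum: (-1)·(35/108) + (-7)·(7/8) + (-9)·(-8/27) + 6·(7/72) = -691/216

-691/216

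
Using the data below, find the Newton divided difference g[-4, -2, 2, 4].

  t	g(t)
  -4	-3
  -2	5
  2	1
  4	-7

g[-4,-2] = (5 - (-3)) / (-2 - (-4)) = 4
g[-2,2] = (1 - 5) / (2 - (-2)) = -1
g[2,4] = (-7 - 1) / (4 - 2) = -4
g[-4,-2,2] = (-1 - 4) / (2 - (-4)) = -5/6
g[-2,2,4] = (-4 - (-1)) / (4 - (-2)) = -1/2
g[-4,-2,2,4] = (-1/2 - (-5/6)) / (4 - (-4)) = 1/24

1/24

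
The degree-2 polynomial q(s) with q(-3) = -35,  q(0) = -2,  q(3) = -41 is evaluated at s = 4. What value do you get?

-70

Evaluate each Lagrange basis at s = 4:
L_0(4) = (4)·(1)/[(-3)·(-6)] = 2/9
L_1(4) = (7)·(1)/[(3)·(-3)] = -7/9
L_2(4) = (7)·(4)/[(6)·(3)] = 14/9
Sum: (-35)·(2/9) + (-2)·(-7/9) + (-41)·(14/9) = -70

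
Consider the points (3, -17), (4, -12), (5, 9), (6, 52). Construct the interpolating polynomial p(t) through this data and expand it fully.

p(t) = t^3 - 4t^2 - 4t + 4

Build the Lagrange basis polynomials:
L_0(t) = (t - 4)(t - 5)(t - 6) / [-6] = -(1/6)t^3 + (5/2)t^2 - (37/3)t + 20
L_1(t) = (t - 3)(t - 5)(t - 6) / [2] = (1/2)t^3 - 7t^2 + (63/2)t - 45
L_2(t) = (t - 3)(t - 4)(t - 6) / [-2] = -(1/2)t^3 + (13/2)t^2 - 27t + 36
L_3(t) = (t - 3)(t - 4)(t - 5) / [6] = (1/6)t^3 - 2t^2 + (47/6)t - 10
p(t) = (-17)·L_0 + (-12)·L_1 + 9·L_2 + 52·L_3
  (-17)·L_0(t) = (17/6)t^3 - (85/2)t^2 + (629/3)t - 340
  (-12)·L_1(t) = -6t^3 + 84t^2 - 378t + 540
  9·L_2(t) = -(9/2)t^3 + (117/2)t^2 - 243t + 324
  52·L_3(t) = (26/3)t^3 - 104t^2 + (1222/3)t - 520
Adding term by term: t^3 - 4t^2 - 4t + 4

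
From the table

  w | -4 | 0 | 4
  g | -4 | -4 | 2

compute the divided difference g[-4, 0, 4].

g[-4,0] = (-4 - (-4)) / (0 - (-4)) = 0
g[0,4] = (2 - (-4)) / (4 - 0) = 3/2
g[-4,0,4] = (3/2 - 0) / (4 - (-4)) = 3/16

3/16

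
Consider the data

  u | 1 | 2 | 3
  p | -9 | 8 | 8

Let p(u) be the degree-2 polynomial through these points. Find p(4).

L_0(4) = (2)·(1)/[(-1)·(-2)] = 1
L_1(4) = (3)·(1)/[(1)·(-1)] = -3
L_2(4) = (3)·(2)/[(2)·(1)] = 3
Sum: (-9)·(1) + 8·(-3) + 8·(3) = -9

-9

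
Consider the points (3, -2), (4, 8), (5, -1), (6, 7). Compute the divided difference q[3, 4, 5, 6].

q[3,4] = (8 - (-2)) / (4 - 3) = 10
q[4,5] = (-1 - 8) / (5 - 4) = -9
q[5,6] = (7 - (-1)) / (6 - 5) = 8
q[3,4,5] = (-9 - 10) / (5 - 3) = -19/2
q[4,5,6] = (8 - (-9)) / (6 - 4) = 17/2
q[3,4,5,6] = (17/2 - (-19/2)) / (6 - 3) = 6

6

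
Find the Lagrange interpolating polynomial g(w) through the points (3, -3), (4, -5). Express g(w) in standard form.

Build the Lagrange basis polynomials:
L_0(w) = (w - 4) / [-1] = -w + 4
L_1(w) = (w - 3) / [1] = w - 3
g(w) = (-3)·L_0 + (-5)·L_1
  (-3)·L_0(w) = 3w - 12
  (-5)·L_1(w) = -5w + 15
Adding term by term: -2w + 3

g(w) = -2w + 3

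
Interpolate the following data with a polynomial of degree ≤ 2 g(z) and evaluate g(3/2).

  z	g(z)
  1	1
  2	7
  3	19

13/4

Evaluate each Lagrange basis at z = 3/2:
L_0(3/2) = (-1/2)·(-3/2)/[(-1)·(-2)] = 3/8
L_1(3/2) = (1/2)·(-3/2)/[(1)·(-1)] = 3/4
L_2(3/2) = (1/2)·(-1/2)/[(2)·(1)] = -1/8
Sum: 1·(3/8) + 7·(3/4) + 19·(-1/8) = 13/4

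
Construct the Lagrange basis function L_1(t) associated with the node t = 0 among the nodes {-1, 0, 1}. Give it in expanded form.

L_1(t) = (t + 1)(t - 1) / [(1)·(-1)]
       = (t^2 - 1) / (-1)

L_1(t) = -t^2 + 1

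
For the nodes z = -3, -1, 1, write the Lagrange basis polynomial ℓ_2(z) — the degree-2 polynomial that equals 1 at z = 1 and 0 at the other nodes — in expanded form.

ℓ_2(z) = (z + 3)(z + 1) / [(4)·(2)]
       = (z^2 + 4z + 3) / (8)

ℓ_2(z) = (1/8)z^2 + (1/2)z + 3/8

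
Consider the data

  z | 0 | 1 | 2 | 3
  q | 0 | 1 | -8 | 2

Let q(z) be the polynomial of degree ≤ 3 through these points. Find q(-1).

Using Newton's divided-difference form:
q[0,1] = (1 - 0) / (1 - 0) = 1
q[1,2] = (-8 - 1) / (2 - 1) = -9
q[2,3] = (2 - (-8)) / (3 - 2) = 10
q[0,1,2] = (-9 - 1) / (2 - 0) = -5
q[1,2,3] = (10 - (-9)) / (3 - 1) = 19/2
q[0,1,2,3] = (19/2 - (-5)) / (3 - 0) = 29/6
q(-1) = 0 + 1·(-1) + (-5)·(-1)·(-2) + (29/6)·(-1)·(-2)·(-3) = -40

-40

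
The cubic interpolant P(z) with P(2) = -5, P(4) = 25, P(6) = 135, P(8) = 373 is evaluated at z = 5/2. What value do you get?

Using Newton's divided-difference form:
P[2,4] = (25 - (-5)) / (4 - 2) = 15
P[4,6] = (135 - 25) / (6 - 4) = 55
P[6,8] = (373 - 135) / (8 - 6) = 119
P[2,4,6] = (55 - 15) / (6 - 2) = 10
P[4,6,8] = (119 - 55) / (8 - 4) = 16
P[2,4,6,8] = (16 - 10) / (8 - 2) = 1
P(5/2) = -5 + 15·(1/2) + 10·(1/2)·(-3/2) + 1·(1/2)·(-3/2)·(-7/2) = -19/8

-19/8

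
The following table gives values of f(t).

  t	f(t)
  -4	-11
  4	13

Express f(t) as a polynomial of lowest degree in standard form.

L_0(t) = (t - 4) / [-8] = -(1/8)t + 1/2
L_1(t) = (t + 4) / [8] = (1/8)t + 1/2
f(t) = (-11)·L_0 + 13·L_1
  (-11)·L_0(t) = (11/8)t - 11/2
  13·L_1(t) = (13/8)t + 13/2
Adding term by term: 3t + 1

f(t) = 3t + 1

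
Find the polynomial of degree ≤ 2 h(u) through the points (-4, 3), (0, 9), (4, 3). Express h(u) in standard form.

Build the Lagrange basis polynomials:
L_0(u) = u(u - 4) / [32] = (1/32)u^2 - (1/8)u
L_1(u) = (u + 4)(u - 4) / [-16] = -(1/16)u^2 + 1
L_2(u) = (u + 4)u / [32] = (1/32)u^2 + (1/8)u
h(u) = 3·L_0 + 9·L_1 + 3·L_2
  3·L_0(u) = (3/32)u^2 - (3/8)u
  9·L_1(u) = -(9/16)u^2 + 9
  3·L_2(u) = (3/32)u^2 + (3/8)u
Adding term by term: -(3/8)u^2 + 9

h(u) = -(3/8)u^2 + 9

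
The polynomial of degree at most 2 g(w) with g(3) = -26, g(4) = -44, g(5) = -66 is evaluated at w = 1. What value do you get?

Using Newton's divided-difference form:
g[3,4] = (-44 - (-26)) / (4 - 3) = -18
g[4,5] = (-66 - (-44)) / (5 - 4) = -22
g[3,4,5] = (-22 - (-18)) / (5 - 3) = -2
g(1) = -26 + (-18)·(-2) + (-2)·(-2)·(-3) = -2

-2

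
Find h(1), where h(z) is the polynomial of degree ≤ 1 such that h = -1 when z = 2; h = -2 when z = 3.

0

L_0(1) = (-2)/[(-1)] = 2
L_1(1) = (-1)/[(1)] = -1
Sum: (-1)·(2) + (-2)·(-1) = 0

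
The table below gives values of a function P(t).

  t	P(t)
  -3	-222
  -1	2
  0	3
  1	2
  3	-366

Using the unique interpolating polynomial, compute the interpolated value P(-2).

L_0(-2) = (-1)·(-2)·(-3)·(-5)/[(-2)·(-3)·(-4)·(-6)] = 5/24
L_1(-2) = (1)·(-2)·(-3)·(-5)/[(2)·(-1)·(-2)·(-4)] = 15/8
L_2(-2) = (1)·(-1)·(-3)·(-5)/[(3)·(1)·(-1)·(-3)] = -5/3
L_3(-2) = (1)·(-1)·(-2)·(-5)/[(4)·(2)·(1)·(-2)] = 5/8
L_4(-2) = (1)·(-1)·(-2)·(-3)/[(6)·(4)·(3)·(2)] = -1/24
Sum: (-222)·(5/24) + 2·(15/8) + 3·(-5/3) + 2·(5/8) + (-366)·(-1/24) = -31

-31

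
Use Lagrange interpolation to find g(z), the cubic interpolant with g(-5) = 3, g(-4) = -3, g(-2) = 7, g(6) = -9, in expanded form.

Build the Lagrange basis polynomials:
L_0(z) = (z + 4)(z + 2)(z - 6) / [-33] = -(1/33)z^3 + (28/33)z + 16/11
L_1(z) = (z + 5)(z + 2)(z - 6) / [20] = (1/20)z^3 + (1/20)z^2 - (8/5)z - 3
L_2(z) = (z + 5)(z + 4)(z - 6) / [-48] = -(1/48)z^3 - (1/16)z^2 + (17/24)z + 5/2
L_3(z) = (z + 5)(z + 4)(z + 2) / [880] = (1/880)z^3 + (1/80)z^2 + (19/440)z + 1/22
g(z) = 3·L_0 + (-3)·L_1 + 7·L_2 + (-9)·L_3
  3·L_0(z) = -(1/11)z^3 + (28/11)z + 48/11
  (-3)·L_1(z) = -(3/20)z^3 - (3/20)z^2 + (24/5)z + 9
  7·L_2(z) = -(7/48)z^3 - (7/16)z^2 + (119/24)z + 35/2
  (-9)·L_3(z) = -(9/880)z^3 - (9/80)z^2 - (171/440)z - 9/22
Adding term by term: -(131/330)z^3 - (7/10)z^2 + (1966/165)z + 335/11

g(z) = -(131/330)z^3 - (7/10)z^2 + (1966/165)z + 335/11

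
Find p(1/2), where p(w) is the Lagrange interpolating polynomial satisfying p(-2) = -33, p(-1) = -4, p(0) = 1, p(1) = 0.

L_0(1/2) = (3/2)·(1/2)·(-1/2)/[(-1)·(-2)·(-3)] = 1/16
L_1(1/2) = (5/2)·(1/2)·(-1/2)/[(1)·(-1)·(-2)] = -5/16
L_2(1/2) = (5/2)·(3/2)·(-1/2)/[(2)·(1)·(-1)] = 15/16
L_3(1/2) = (5/2)·(3/2)·(1/2)/[(3)·(2)·(1)] = 5/16
Sum: (-33)·(1/16) + (-4)·(-5/16) + 1·(15/16) + 0 = 1/8

1/8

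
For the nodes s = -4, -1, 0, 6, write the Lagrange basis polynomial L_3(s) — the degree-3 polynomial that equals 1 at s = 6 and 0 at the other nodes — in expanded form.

L_3(s) = (s + 4)(s + 1)s / [(10)·(7)·(6)]
       = (s^3 + 5s^2 + 4s) / (420)

L_3(s) = (1/420)s^3 + (1/84)s^2 + (1/105)s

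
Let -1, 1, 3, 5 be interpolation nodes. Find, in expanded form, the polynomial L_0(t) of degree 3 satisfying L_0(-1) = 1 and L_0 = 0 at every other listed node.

L_0(t) = (t - 1)(t - 3)(t - 5) / [(-2)·(-4)·(-6)]
       = (t^3 - 9t^2 + 23t - 15) / (-48)

L_0(t) = -(1/48)t^3 + (3/16)t^2 - (23/48)t + 5/16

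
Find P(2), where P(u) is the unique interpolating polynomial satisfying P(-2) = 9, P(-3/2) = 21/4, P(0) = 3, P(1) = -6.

Using Newton's divided-difference form:
P[-2,-3/2] = (21/4 - 9) / (-3/2 - (-2)) = -15/2
P[-3/2,0] = (3 - 21/4) / (0 - (-3/2)) = -3/2
P[0,1] = (-6 - 3) / (1 - 0) = -9
P[-2,-3/2,0] = (-3/2 - (-15/2)) / (0 - (-2)) = 3
P[-3/2,0,1] = (-9 - (-3/2)) / (1 - (-3/2)) = -3
P[-2,-3/2,0,1] = (-3 - 3) / (1 - (-2)) = -2
P(2) = 9 + (-15/2)·(4) + 3·(4)·(7/2) + (-2)·(4)·(7/2)·(2) = -35

-35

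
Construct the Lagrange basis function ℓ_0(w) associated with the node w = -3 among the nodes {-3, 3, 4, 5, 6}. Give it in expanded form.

ℓ_0(w) = (1/3024)w^4 - (1/168)w^3 + (17/432)w^2 - (19/168)w + 5/42

ℓ_0(w) = (w - 3)(w - 4)(w - 5)(w - 6) / [(-6)·(-7)·(-8)·(-9)]
       = (w^4 - 18w^3 + 119w^2 - 342w + 360) / (3024)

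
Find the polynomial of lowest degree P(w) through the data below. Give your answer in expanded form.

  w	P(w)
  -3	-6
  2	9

Build the Lagrange basis polynomials:
L_0(w) = (w - 2) / [-5] = -(1/5)w + 2/5
L_1(w) = (w + 3) / [5] = (1/5)w + 3/5
P(w) = (-6)·L_0 + 9·L_1
  (-6)·L_0(w) = (6/5)w - 12/5
  9·L_1(w) = (9/5)w + 27/5
Adding term by term: 3w + 3

P(w) = 3w + 3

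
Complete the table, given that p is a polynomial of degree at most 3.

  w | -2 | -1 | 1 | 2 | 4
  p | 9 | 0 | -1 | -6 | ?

The 4 known values determine p uniquely (degree ≤ 3).
L_0(4) = (5)·(3)·(2)/[(-1)·(-3)·(-4)] = -5/2
L_1(4) = (6)·(3)·(2)/[(1)·(-2)·(-3)] = 6
L_2(4) = (6)·(5)·(2)/[(3)·(2)·(-1)] = -10
L_3(4) = (6)·(5)·(3)/[(4)·(3)·(1)] = 15/2
Sum: 9·(-5/2) + 0 + (-1)·(-10) + (-6)·(15/2) = -115/2

-115/2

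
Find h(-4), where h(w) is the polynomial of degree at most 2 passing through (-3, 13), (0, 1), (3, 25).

25

L_0(-4) = (-4)·(-7)/[(-3)·(-6)] = 14/9
L_1(-4) = (-1)·(-7)/[(3)·(-3)] = -7/9
L_2(-4) = (-1)·(-4)/[(6)·(3)] = 2/9
Sum: 13·(14/9) + 1·(-7/9) + 25·(2/9) = 25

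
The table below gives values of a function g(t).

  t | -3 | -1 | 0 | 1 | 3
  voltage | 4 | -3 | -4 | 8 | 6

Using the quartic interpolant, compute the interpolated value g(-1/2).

Evaluate each Lagrange basis at t = -1/2:
L_0(-1/2) = (1/2)·(-1/2)·(-3/2)·(-7/2)/[(-2)·(-3)·(-4)·(-6)] = -7/768
L_1(-1/2) = (5/2)·(-1/2)·(-3/2)·(-7/2)/[(2)·(-1)·(-2)·(-4)] = 105/256
L_2(-1/2) = (5/2)·(1/2)·(-3/2)·(-7/2)/[(3)·(1)·(-1)·(-3)] = 35/48
L_3(-1/2) = (5/2)·(1/2)·(-1/2)·(-7/2)/[(4)·(2)·(1)·(-2)] = -35/256
L_4(-1/2) = (5/2)·(1/2)·(-1/2)·(-3/2)/[(6)·(4)·(3)·(2)] = 5/768
Sum: 4·(-7/768) + (-3)·(105/256) + (-4)·(35/48) + 8·(-35/256) + 6·(5/768) = -1341/256

-1341/256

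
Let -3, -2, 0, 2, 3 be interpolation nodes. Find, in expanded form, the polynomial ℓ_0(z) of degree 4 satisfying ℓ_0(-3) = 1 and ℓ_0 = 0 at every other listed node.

ℓ_0(z) = (1/90)z^4 - (1/30)z^3 - (2/45)z^2 + (2/15)z

ℓ_0(z) = (z + 2)z(z - 2)(z - 3) / [(-1)·(-3)·(-5)·(-6)]
       = (z^4 - 3z^3 - 4z^2 + 12z) / (90)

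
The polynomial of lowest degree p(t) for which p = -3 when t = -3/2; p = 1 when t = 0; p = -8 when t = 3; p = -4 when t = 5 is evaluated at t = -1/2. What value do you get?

635/702

Evaluate each Lagrange basis at t = -1/2:
L_0(-1/2) = (-1/2)·(-7/2)·(-11/2)/[(-3/2)·(-9/2)·(-13/2)] = 77/351
L_1(-1/2) = (1)·(-7/2)·(-11/2)/[(3/2)·(-3)·(-5)] = 77/90
L_2(-1/2) = (1)·(-1/2)·(-11/2)/[(9/2)·(3)·(-2)] = -11/108
L_3(-1/2) = (1)·(-1/2)·(-7/2)/[(13/2)·(5)·(2)] = 7/260
Sum: (-3)·(77/351) + 1·(77/90) + (-8)·(-11/108) + (-4)·(7/260) = 635/702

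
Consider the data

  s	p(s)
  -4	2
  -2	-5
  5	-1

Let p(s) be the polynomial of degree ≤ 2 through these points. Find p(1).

Evaluate each Lagrange basis at s = 1:
L_0(1) = (3)·(-4)/[(-2)·(-9)] = -2/3
L_1(1) = (5)·(-4)/[(2)·(-7)] = 10/7
L_2(1) = (5)·(3)/[(9)·(7)] = 5/21
Sum: 2·(-2/3) + (-5)·(10/7) + (-1)·(5/21) = -61/7

-61/7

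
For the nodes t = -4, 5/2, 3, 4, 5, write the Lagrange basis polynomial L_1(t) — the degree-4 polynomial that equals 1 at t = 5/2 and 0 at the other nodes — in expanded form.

L_1(t) = (t + 4)(t - 3)(t - 4)(t - 5) / [(13/2)·(-1/2)·(-3/2)·(-5/2)]
       = (t^4 - 8t^3 - t^2 + 128t - 240) / (-195/16)

L_1(t) = -(16/195)t^4 + (128/195)t^3 + (16/195)t^2 - (2048/195)t + 256/13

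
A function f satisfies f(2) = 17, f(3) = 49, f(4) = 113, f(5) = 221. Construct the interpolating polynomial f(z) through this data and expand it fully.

f(z) = 2z^3 - 2z^2 + 4z + 1

Build the Lagrange basis polynomials:
L_0(z) = (z - 3)(z - 4)(z - 5) / [-6] = -(1/6)z^3 + 2z^2 - (47/6)z + 10
L_1(z) = (z - 2)(z - 4)(z - 5) / [2] = (1/2)z^3 - (11/2)z^2 + 19z - 20
L_2(z) = (z - 2)(z - 3)(z - 5) / [-2] = -(1/2)z^3 + 5z^2 - (31/2)z + 15
L_3(z) = (z - 2)(z - 3)(z - 4) / [6] = (1/6)z^3 - (3/2)z^2 + (13/3)z - 4
f(z) = 17·L_0 + 49·L_1 + 113·L_2 + 221·L_3
  17·L_0(z) = -(17/6)z^3 + 34z^2 - (799/6)z + 170
  49·L_1(z) = (49/2)z^3 - (539/2)z^2 + 931z - 980
  113·L_2(z) = -(113/2)z^3 + 565z^2 - (3503/2)z + 1695
  221·L_3(z) = (221/6)z^3 - (663/2)z^2 + (2873/3)z - 884
Adding term by term: 2z^3 - 2z^2 + 4z + 1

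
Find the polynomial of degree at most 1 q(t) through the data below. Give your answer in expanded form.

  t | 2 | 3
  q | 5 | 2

Build the Lagrange basis polynomials:
L_0(t) = (t - 3) / [-1] = -t + 3
L_1(t) = (t - 2) / [1] = t - 2
q(t) = 5·L_0 + 2·L_1
  5·L_0(t) = -5t + 15
  2·L_1(t) = 2t - 4
Adding term by term: -3t + 11

q(t) = -3t + 11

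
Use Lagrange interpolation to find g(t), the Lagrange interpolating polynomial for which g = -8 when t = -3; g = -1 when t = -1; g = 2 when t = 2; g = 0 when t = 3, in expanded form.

Build the Lagrange basis polynomials:
L_0(t) = (t + 1)(t - 2)(t - 3) / [-60] = -(1/60)t^3 + (1/15)t^2 - (1/60)t - 1/10
L_1(t) = (t + 3)(t - 2)(t - 3) / [24] = (1/24)t^3 - (1/12)t^2 - (3/8)t + 3/4
L_2(t) = (t + 3)(t + 1)(t - 3) / [-15] = -(1/15)t^3 - (1/15)t^2 + (3/5)t + 3/5
L_3(t) = (t + 3)(t + 1)(t - 2) / [24] = (1/24)t^3 + (1/12)t^2 - (5/24)t - 1/4
g(t) = (-8)·L_0 + (-1)·L_1 + 2·L_2 + 0·L_3
  (-8)·L_0(t) = (2/15)t^3 - (8/15)t^2 + (2/15)t + 4/5
  (-1)·L_1(t) = -(1/24)t^3 + (1/12)t^2 + (3/8)t - 3/4
  2·L_2(t) = -(2/15)t^3 - (2/15)t^2 + (6/5)t + 6/5
  0·L_3(t) = 0
Adding term by term: -(1/24)t^3 - (7/12)t^2 + (41/24)t + 5/4

g(t) = -(1/24)t^3 - (7/12)t^2 + (41/24)t + 5/4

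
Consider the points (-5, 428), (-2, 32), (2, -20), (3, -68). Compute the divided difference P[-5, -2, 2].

17

P[-5,-2] = (32 - 428) / (-2 - (-5)) = -132
P[-2,2] = (-20 - 32) / (2 - (-2)) = -13
P[-5,-2,2] = (-13 - (-132)) / (2 - (-5)) = 17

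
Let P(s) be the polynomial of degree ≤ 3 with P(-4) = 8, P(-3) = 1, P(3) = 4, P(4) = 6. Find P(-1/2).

Evaluate each Lagrange basis at s = -1/2:
L_0(-1/2) = (5/2)·(-7/2)·(-9/2)/[(-1)·(-7)·(-8)] = -45/64
L_1(-1/2) = (7/2)·(-7/2)·(-9/2)/[(1)·(-6)·(-7)] = 21/16
L_2(-1/2) = (7/2)·(5/2)·(-9/2)/[(7)·(6)·(-1)] = 15/16
L_3(-1/2) = (7/2)·(5/2)·(-7/2)/[(8)·(7)·(1)] = -35/64
Sum: 8·(-45/64) + 1·(21/16) + 4·(15/16) + 6·(-35/64) = -123/32

-123/32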